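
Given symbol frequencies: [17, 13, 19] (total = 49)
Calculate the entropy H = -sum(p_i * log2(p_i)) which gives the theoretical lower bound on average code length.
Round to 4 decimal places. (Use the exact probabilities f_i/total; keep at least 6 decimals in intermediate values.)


Per-symbol terms -p_i * log2(p_i) with p_i = f_i/49:
  p = 17/49 = 0.346939: log2(p) = -1.527247, -p*log2(p) = 0.529861
  p = 13/49 = 0.265306: log2(p) = -1.914270, -p*log2(p) = 0.507868
  p = 19/49 = 0.387755: log2(p) = -1.366782, -p*log2(p) = 0.529977
H = 0.529861 + 0.507868 + 0.529977 = 1.567706

H = 1.5677 bits/symbol


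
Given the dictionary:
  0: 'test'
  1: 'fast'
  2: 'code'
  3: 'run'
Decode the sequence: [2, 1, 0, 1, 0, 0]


Look up each index in the dictionary:
  2 -> 'code'
  1 -> 'fast'
  0 -> 'test'
  1 -> 'fast'
  0 -> 'test'
  0 -> 'test'

Decoded: "code fast test fast test test"


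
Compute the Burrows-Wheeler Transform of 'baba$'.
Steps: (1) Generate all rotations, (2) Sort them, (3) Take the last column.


Rotations (sorted):
  0: $baba -> last char: a
  1: a$bab -> last char: b
  2: aba$b -> last char: b
  3: ba$ba -> last char: a
  4: baba$ -> last char: $


BWT = abba$


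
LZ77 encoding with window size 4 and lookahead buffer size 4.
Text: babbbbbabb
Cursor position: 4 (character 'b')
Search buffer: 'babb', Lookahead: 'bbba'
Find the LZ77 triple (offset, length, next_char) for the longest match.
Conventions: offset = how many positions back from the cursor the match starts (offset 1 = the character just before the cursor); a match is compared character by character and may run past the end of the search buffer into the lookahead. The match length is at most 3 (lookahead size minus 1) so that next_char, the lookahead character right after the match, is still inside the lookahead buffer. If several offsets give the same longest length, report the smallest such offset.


Try each offset into the search buffer:
  offset=1 (pos 3, char 'b'): match length 3
  offset=2 (pos 2, char 'b'): match length 3
  offset=3 (pos 1, char 'a'): match length 0
  offset=4 (pos 0, char 'b'): match length 1
Longest match has length 3, found at offsets 1, 2; take the smallest, offset 1.
next_char = character at position 4 + 3 = 7 -> 'a'

Best match: offset=1, length=3 (matching 'bbb' starting at position 3)
LZ77 triple: (1, 3, 'a')


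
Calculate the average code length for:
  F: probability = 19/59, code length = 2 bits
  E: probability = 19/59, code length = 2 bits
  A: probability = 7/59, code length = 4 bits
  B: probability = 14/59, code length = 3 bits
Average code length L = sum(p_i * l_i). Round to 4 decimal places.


Weighted contributions p_i * l_i:
  F: (19/59) * 2 = 38/59
  E: (19/59) * 2 = 38/59
  A: (7/59) * 4 = 28/59
  B: (14/59) * 3 = 42/59
Sum = (38 + 38 + 28 + 42)/59 = 146/59

L = 146/59 = 2.4746 bits/symbol


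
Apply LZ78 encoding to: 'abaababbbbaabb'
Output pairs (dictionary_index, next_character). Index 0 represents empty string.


LZ78 encoding steps:
Dictionary: {0: ''}
Step 1: w='' (idx 0), next='a' -> output (0, 'a'), add 'a' as idx 1
Step 2: w='' (idx 0), next='b' -> output (0, 'b'), add 'b' as idx 2
Step 3: w='a' (idx 1), next='a' -> output (1, 'a'), add 'aa' as idx 3
Step 4: w='b' (idx 2), next='a' -> output (2, 'a'), add 'ba' as idx 4
Step 5: w='b' (idx 2), next='b' -> output (2, 'b'), add 'bb' as idx 5
Step 6: w='bb' (idx 5), next='a' -> output (5, 'a'), add 'bba' as idx 6
Step 7: w='a' (idx 1), next='b' -> output (1, 'b'), add 'ab' as idx 7
Step 8: w='b' (idx 2), end of input -> output (2, '')


Encoded: [(0, 'a'), (0, 'b'), (1, 'a'), (2, 'a'), (2, 'b'), (5, 'a'), (1, 'b'), (2, '')]


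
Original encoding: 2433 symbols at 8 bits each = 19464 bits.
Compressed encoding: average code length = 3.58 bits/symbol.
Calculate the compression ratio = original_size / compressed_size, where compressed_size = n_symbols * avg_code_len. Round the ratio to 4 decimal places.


original_size = n_symbols * orig_bits = 2433 * 8 = 19464 bits
compressed_size = n_symbols * avg_code_len = 2433 * 3.58 = 8710.14 bits
ratio = original_size / compressed_size = 19464 / 8710.14 = 2.2346

Compression ratio = 2.2346


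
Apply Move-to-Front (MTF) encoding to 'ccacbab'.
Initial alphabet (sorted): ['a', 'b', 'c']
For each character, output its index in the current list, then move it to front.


MTF encoding:
'c': index 2 in ['a', 'b', 'c'] -> ['c', 'a', 'b']
'c': index 0 in ['c', 'a', 'b'] -> ['c', 'a', 'b']
'a': index 1 in ['c', 'a', 'b'] -> ['a', 'c', 'b']
'c': index 1 in ['a', 'c', 'b'] -> ['c', 'a', 'b']
'b': index 2 in ['c', 'a', 'b'] -> ['b', 'c', 'a']
'a': index 2 in ['b', 'c', 'a'] -> ['a', 'b', 'c']
'b': index 1 in ['a', 'b', 'c'] -> ['b', 'a', 'c']


Output: [2, 0, 1, 1, 2, 2, 1]


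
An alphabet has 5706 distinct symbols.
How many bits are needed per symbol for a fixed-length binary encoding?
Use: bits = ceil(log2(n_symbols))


log2(5706) = 12.4783
Bracket: 2^12 = 4096 < 5706 <= 2^13 = 8192
So ceil(log2(5706)) = 13

bits = ceil(log2(5706)) = ceil(12.4783) = 13 bits


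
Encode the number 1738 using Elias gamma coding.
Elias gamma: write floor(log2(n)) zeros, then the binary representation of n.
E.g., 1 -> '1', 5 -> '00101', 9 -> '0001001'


num_bits = floor(log2(1738)) + 1 = 11
leading_zeros = num_bits - 1 = 10
binary(1738) = 11011001010

Elias gamma(1738) = '0000000000' + '11011001010' = 000000000011011001010 (21 bits)


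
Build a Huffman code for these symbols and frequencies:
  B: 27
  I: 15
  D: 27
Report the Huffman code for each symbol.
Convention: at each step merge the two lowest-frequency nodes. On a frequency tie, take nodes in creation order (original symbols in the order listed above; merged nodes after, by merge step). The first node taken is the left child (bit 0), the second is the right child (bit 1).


Huffman tree construction:
Step 1: Merge I(15) + B(27) = 42
Step 2: Merge D(27) + (I+B)(42) = 69
Read each symbol's code off the tree from the root (left child = 0, right child = 1).

Codes:
  B: 11 (length 2)
  I: 10 (length 2)
  D: 0 (length 1)
Average code length: 111/69 = 1.6087 bits/symbol


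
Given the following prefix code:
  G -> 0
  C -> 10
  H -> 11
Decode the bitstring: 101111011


Decoding step by step:
Bits 10 -> C
Bits 11 -> H
Bits 11 -> H
Bits 0 -> G
Bits 11 -> H


Decoded message: CHHGH


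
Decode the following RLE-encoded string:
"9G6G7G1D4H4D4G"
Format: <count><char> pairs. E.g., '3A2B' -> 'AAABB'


Expanding each <count><char> pair:
  9G -> 'GGGGGGGGG'
  6G -> 'GGGGGG'
  7G -> 'GGGGGGG'
  1D -> 'D'
  4H -> 'HHHH'
  4D -> 'DDDD'
  4G -> 'GGGG'

Decoded = GGGGGGGGGGGGGGGGGGGGGGDHHHHDDDDGGGG


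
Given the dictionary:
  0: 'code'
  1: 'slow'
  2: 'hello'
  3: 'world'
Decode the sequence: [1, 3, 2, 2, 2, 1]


Look up each index in the dictionary:
  1 -> 'slow'
  3 -> 'world'
  2 -> 'hello'
  2 -> 'hello'
  2 -> 'hello'
  1 -> 'slow'

Decoded: "slow world hello hello hello slow"


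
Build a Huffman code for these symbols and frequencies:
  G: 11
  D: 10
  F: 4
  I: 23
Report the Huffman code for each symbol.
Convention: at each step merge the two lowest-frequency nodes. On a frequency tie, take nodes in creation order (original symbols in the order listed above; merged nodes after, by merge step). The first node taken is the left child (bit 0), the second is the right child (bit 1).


Huffman tree construction:
Step 1: Merge F(4) + D(10) = 14
Step 2: Merge G(11) + (F+D)(14) = 25
Step 3: Merge I(23) + (G+(F+D))(25) = 48
Read each symbol's code off the tree from the root (left child = 0, right child = 1).

Codes:
  G: 10 (length 2)
  D: 111 (length 3)
  F: 110 (length 3)
  I: 0 (length 1)
Average code length: 87/48 = 1.8125 bits/symbol


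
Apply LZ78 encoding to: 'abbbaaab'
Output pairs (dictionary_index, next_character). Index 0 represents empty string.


LZ78 encoding steps:
Dictionary: {0: ''}
Step 1: w='' (idx 0), next='a' -> output (0, 'a'), add 'a' as idx 1
Step 2: w='' (idx 0), next='b' -> output (0, 'b'), add 'b' as idx 2
Step 3: w='b' (idx 2), next='b' -> output (2, 'b'), add 'bb' as idx 3
Step 4: w='a' (idx 1), next='a' -> output (1, 'a'), add 'aa' as idx 4
Step 5: w='a' (idx 1), next='b' -> output (1, 'b'), add 'ab' as idx 5


Encoded: [(0, 'a'), (0, 'b'), (2, 'b'), (1, 'a'), (1, 'b')]


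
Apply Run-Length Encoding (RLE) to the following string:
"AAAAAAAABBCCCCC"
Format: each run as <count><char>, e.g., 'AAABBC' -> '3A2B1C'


Scanning runs left to right:
  i=0: run of 'A' x 8 -> '8A'
  i=8: run of 'B' x 2 -> '2B'
  i=10: run of 'C' x 5 -> '5C'

RLE = 8A2B5C


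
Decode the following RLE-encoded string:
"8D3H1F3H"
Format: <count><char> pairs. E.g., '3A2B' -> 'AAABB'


Expanding each <count><char> pair:
  8D -> 'DDDDDDDD'
  3H -> 'HHH'
  1F -> 'F'
  3H -> 'HHH'

Decoded = DDDDDDDDHHHFHHH


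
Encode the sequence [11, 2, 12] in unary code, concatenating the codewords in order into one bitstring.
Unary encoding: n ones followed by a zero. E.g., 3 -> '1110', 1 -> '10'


Encode each number as n ones followed by a terminating 0:
  11 -> 111111111110 (12 bits)
  2 -> 110 (3 bits)
  12 -> 1111111111110 (13 bits)
Total length = 12 + 3 + 13 = 28 bits.

Unary([11, 2, 12]) = 1111111111101101111111111110 (28 bits)


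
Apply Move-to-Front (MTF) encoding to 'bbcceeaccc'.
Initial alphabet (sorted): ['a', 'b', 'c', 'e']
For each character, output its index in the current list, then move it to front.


MTF encoding:
'b': index 1 in ['a', 'b', 'c', 'e'] -> ['b', 'a', 'c', 'e']
'b': index 0 in ['b', 'a', 'c', 'e'] -> ['b', 'a', 'c', 'e']
'c': index 2 in ['b', 'a', 'c', 'e'] -> ['c', 'b', 'a', 'e']
'c': index 0 in ['c', 'b', 'a', 'e'] -> ['c', 'b', 'a', 'e']
'e': index 3 in ['c', 'b', 'a', 'e'] -> ['e', 'c', 'b', 'a']
'e': index 0 in ['e', 'c', 'b', 'a'] -> ['e', 'c', 'b', 'a']
'a': index 3 in ['e', 'c', 'b', 'a'] -> ['a', 'e', 'c', 'b']
'c': index 2 in ['a', 'e', 'c', 'b'] -> ['c', 'a', 'e', 'b']
'c': index 0 in ['c', 'a', 'e', 'b'] -> ['c', 'a', 'e', 'b']
'c': index 0 in ['c', 'a', 'e', 'b'] -> ['c', 'a', 'e', 'b']


Output: [1, 0, 2, 0, 3, 0, 3, 2, 0, 0]


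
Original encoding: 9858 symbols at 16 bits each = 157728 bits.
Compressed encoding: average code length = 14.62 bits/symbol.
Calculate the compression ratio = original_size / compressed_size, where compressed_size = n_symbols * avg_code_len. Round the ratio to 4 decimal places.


original_size = n_symbols * orig_bits = 9858 * 16 = 157728 bits
compressed_size = n_symbols * avg_code_len = 9858 * 14.62 = 144123.96 bits
ratio = original_size / compressed_size = 157728 / 144123.96 = 1.0944

Compression ratio = 1.0944


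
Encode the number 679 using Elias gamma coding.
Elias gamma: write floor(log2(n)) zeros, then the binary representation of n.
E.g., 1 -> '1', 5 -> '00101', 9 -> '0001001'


num_bits = floor(log2(679)) + 1 = 10
leading_zeros = num_bits - 1 = 9
binary(679) = 1010100111

Elias gamma(679) = '000000000' + '1010100111' = 0000000001010100111 (19 bits)


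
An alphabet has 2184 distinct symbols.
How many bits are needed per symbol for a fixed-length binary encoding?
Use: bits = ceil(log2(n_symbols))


log2(2184) = 11.0928
Bracket: 2^11 = 2048 < 2184 <= 2^12 = 4096
So ceil(log2(2184)) = 12

bits = ceil(log2(2184)) = ceil(11.0928) = 12 bits


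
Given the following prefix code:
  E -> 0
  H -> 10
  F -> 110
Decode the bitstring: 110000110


Decoding step by step:
Bits 110 -> F
Bits 0 -> E
Bits 0 -> E
Bits 0 -> E
Bits 110 -> F


Decoded message: FEEEF


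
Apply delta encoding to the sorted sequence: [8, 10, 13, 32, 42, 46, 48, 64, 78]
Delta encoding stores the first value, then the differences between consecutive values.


First value: 8
Deltas:
  10 - 8 = 2
  13 - 10 = 3
  32 - 13 = 19
  42 - 32 = 10
  46 - 42 = 4
  48 - 46 = 2
  64 - 48 = 16
  78 - 64 = 14


Delta encoded: [8, 2, 3, 19, 10, 4, 2, 16, 14]


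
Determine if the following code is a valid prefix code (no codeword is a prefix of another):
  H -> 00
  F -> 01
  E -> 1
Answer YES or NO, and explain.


Checking each pair (does one codeword prefix another?):
  H='00' vs F='01': no prefix
  H='00' vs E='1': no prefix
  F='01' vs H='00': no prefix
  F='01' vs E='1': no prefix
  E='1' vs H='00': no prefix
  E='1' vs F='01': no prefix
No violation found over all pairs.

YES -- this is a valid prefix code. No codeword is a prefix of any other codeword.


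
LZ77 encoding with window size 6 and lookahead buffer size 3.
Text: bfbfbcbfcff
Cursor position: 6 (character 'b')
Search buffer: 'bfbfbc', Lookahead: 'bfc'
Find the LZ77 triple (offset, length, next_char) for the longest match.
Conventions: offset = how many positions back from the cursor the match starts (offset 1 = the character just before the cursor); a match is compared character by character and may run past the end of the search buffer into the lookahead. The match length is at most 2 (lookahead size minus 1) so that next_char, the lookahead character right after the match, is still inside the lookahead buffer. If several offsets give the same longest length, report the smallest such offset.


Try each offset into the search buffer:
  offset=1 (pos 5, char 'c'): match length 0
  offset=2 (pos 4, char 'b'): match length 1
  offset=3 (pos 3, char 'f'): match length 0
  offset=4 (pos 2, char 'b'): match length 2
  offset=5 (pos 1, char 'f'): match length 0
  offset=6 (pos 0, char 'b'): match length 2
Longest match has length 2, found at offsets 4, 6; take the smallest, offset 4.
next_char = character at position 6 + 2 = 8 -> 'c'

Best match: offset=4, length=2 (matching 'bf' starting at position 2)
LZ77 triple: (4, 2, 'c')


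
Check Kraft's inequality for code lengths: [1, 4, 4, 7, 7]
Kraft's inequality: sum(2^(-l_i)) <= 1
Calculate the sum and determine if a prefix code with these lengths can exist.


Sum = 2^(-1) + 2^(-4) + 2^(-4) + 2^(-7) + 2^(-7)
    = 0.5 + 0.0625 + 0.0625 + 0.0078125 + 0.0078125
    = 82/128 = 0.640625
Since 0.640625 <= 1, Kraft's inequality IS satisfied.
A prefix code with these lengths CAN exist.

Kraft sum = 0.640625. Satisfied.


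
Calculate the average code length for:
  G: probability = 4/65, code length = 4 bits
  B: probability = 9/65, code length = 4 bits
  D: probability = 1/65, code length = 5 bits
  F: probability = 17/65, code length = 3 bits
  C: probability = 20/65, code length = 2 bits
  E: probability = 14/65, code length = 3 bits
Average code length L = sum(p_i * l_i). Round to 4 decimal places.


Weighted contributions p_i * l_i:
  G: (4/65) * 4 = 16/65
  B: (9/65) * 4 = 36/65
  D: (1/65) * 5 = 5/65
  F: (17/65) * 3 = 51/65
  C: (20/65) * 2 = 40/65
  E: (14/65) * 3 = 42/65
Sum = (16 + 36 + 5 + 51 + 40 + 42)/65 = 190/65

L = 190/65 = 2.9231 bits/symbol


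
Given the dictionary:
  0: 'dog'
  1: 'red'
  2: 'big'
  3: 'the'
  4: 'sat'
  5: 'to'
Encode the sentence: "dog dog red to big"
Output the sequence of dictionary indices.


Look up each word in the dictionary:
  'dog' -> 0
  'dog' -> 0
  'red' -> 1
  'to' -> 5
  'big' -> 2

Encoded: [0, 0, 1, 5, 2]


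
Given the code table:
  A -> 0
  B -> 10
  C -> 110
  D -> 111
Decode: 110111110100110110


Decoding:
110 -> C
111 -> D
110 -> C
10 -> B
0 -> A
110 -> C
110 -> C


Result: CDCBACC


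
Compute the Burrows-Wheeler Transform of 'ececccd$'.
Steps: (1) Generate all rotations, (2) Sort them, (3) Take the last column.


Rotations (sorted):
  0: $ececccd -> last char: d
  1: cccd$ece -> last char: e
  2: ccd$ecec -> last char: c
  3: cd$ececc -> last char: c
  4: cecccd$e -> last char: e
  5: d$ececcc -> last char: c
  6: ecccd$ec -> last char: c
  7: ececccd$ -> last char: $


BWT = deccecc$


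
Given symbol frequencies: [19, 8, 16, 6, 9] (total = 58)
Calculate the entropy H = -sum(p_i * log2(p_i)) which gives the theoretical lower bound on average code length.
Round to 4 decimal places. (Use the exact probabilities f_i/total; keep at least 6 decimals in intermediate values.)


Per-symbol terms -p_i * log2(p_i) with p_i = f_i/58:
  p = 19/58 = 0.327586: log2(p) = -1.610053, -p*log2(p) = 0.527431
  p = 8/58 = 0.137931: log2(p) = -2.857981, -p*log2(p) = 0.394204
  p = 16/58 = 0.275862: log2(p) = -1.857981, -p*log2(p) = 0.512546
  p = 6/58 = 0.103448: log2(p) = -3.273018, -p*log2(p) = 0.338588
  p = 9/58 = 0.155172: log2(p) = -2.688056, -p*log2(p) = 0.417112
H = 0.527431 + 0.394204 + 0.512546 + 0.338588 + 0.417112 = 2.189881

H = 2.1899 bits/symbol


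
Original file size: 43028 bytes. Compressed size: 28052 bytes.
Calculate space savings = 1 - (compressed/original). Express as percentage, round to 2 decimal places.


ratio = compressed/original = 28052/43028 = 0.651948
savings = 1 - ratio = 1 - 0.651948 = 0.348052
as a percentage: 0.348052 * 100 = 34.81%

Space savings = 1 - 28052/43028 = 34.81%


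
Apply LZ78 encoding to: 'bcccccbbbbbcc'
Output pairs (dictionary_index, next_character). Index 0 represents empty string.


LZ78 encoding steps:
Dictionary: {0: ''}
Step 1: w='' (idx 0), next='b' -> output (0, 'b'), add 'b' as idx 1
Step 2: w='' (idx 0), next='c' -> output (0, 'c'), add 'c' as idx 2
Step 3: w='c' (idx 2), next='c' -> output (2, 'c'), add 'cc' as idx 3
Step 4: w='cc' (idx 3), next='b' -> output (3, 'b'), add 'ccb' as idx 4
Step 5: w='b' (idx 1), next='b' -> output (1, 'b'), add 'bb' as idx 5
Step 6: w='bb' (idx 5), next='c' -> output (5, 'c'), add 'bbc' as idx 6
Step 7: w='c' (idx 2), end of input -> output (2, '')


Encoded: [(0, 'b'), (0, 'c'), (2, 'c'), (3, 'b'), (1, 'b'), (5, 'c'), (2, '')]


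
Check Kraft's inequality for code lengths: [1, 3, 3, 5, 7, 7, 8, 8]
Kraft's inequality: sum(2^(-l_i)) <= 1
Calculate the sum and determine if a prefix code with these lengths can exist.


Sum = 2^(-1) + 2^(-3) + 2^(-3) + 2^(-5) + 2^(-7) + 2^(-7) + 2^(-8) + 2^(-8)
    = 0.5 + 0.125 + 0.125 + 0.03125 + 0.0078125 + 0.0078125 + 0.00390625 + 0.00390625
    = 206/256 = 0.8046875
Since 0.8046875 <= 1, Kraft's inequality IS satisfied.
A prefix code with these lengths CAN exist.

Kraft sum = 0.8046875. Satisfied.


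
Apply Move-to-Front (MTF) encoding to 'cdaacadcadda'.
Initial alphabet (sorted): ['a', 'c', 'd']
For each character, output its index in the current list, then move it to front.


MTF encoding:
'c': index 1 in ['a', 'c', 'd'] -> ['c', 'a', 'd']
'd': index 2 in ['c', 'a', 'd'] -> ['d', 'c', 'a']
'a': index 2 in ['d', 'c', 'a'] -> ['a', 'd', 'c']
'a': index 0 in ['a', 'd', 'c'] -> ['a', 'd', 'c']
'c': index 2 in ['a', 'd', 'c'] -> ['c', 'a', 'd']
'a': index 1 in ['c', 'a', 'd'] -> ['a', 'c', 'd']
'd': index 2 in ['a', 'c', 'd'] -> ['d', 'a', 'c']
'c': index 2 in ['d', 'a', 'c'] -> ['c', 'd', 'a']
'a': index 2 in ['c', 'd', 'a'] -> ['a', 'c', 'd']
'd': index 2 in ['a', 'c', 'd'] -> ['d', 'a', 'c']
'd': index 0 in ['d', 'a', 'c'] -> ['d', 'a', 'c']
'a': index 1 in ['d', 'a', 'c'] -> ['a', 'd', 'c']


Output: [1, 2, 2, 0, 2, 1, 2, 2, 2, 2, 0, 1]


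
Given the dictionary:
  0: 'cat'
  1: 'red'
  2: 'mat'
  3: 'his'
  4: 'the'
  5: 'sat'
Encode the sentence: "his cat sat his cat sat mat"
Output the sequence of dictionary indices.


Look up each word in the dictionary:
  'his' -> 3
  'cat' -> 0
  'sat' -> 5
  'his' -> 3
  'cat' -> 0
  'sat' -> 5
  'mat' -> 2

Encoded: [3, 0, 5, 3, 0, 5, 2]


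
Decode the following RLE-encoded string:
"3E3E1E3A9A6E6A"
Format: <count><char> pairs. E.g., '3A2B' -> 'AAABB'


Expanding each <count><char> pair:
  3E -> 'EEE'
  3E -> 'EEE'
  1E -> 'E'
  3A -> 'AAA'
  9A -> 'AAAAAAAAA'
  6E -> 'EEEEEE'
  6A -> 'AAAAAA'

Decoded = EEEEEEEAAAAAAAAAAAAEEEEEEAAAAAA


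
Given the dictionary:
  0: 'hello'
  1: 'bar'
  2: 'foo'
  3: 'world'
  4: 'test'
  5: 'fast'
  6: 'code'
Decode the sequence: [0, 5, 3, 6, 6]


Look up each index in the dictionary:
  0 -> 'hello'
  5 -> 'fast'
  3 -> 'world'
  6 -> 'code'
  6 -> 'code'

Decoded: "hello fast world code code"


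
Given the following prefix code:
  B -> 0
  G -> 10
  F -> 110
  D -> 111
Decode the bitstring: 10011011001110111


Decoding step by step:
Bits 10 -> G
Bits 0 -> B
Bits 110 -> F
Bits 110 -> F
Bits 0 -> B
Bits 111 -> D
Bits 0 -> B
Bits 111 -> D


Decoded message: GBFFBDBD


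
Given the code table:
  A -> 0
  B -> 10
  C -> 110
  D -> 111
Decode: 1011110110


Decoding:
10 -> B
111 -> D
10 -> B
110 -> C


Result: BDBC


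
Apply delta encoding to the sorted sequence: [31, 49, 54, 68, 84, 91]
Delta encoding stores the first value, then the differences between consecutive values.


First value: 31
Deltas:
  49 - 31 = 18
  54 - 49 = 5
  68 - 54 = 14
  84 - 68 = 16
  91 - 84 = 7


Delta encoded: [31, 18, 5, 14, 16, 7]


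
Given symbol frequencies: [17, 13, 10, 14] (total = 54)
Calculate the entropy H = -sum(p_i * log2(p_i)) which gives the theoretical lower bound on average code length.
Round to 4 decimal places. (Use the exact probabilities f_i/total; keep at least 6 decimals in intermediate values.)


Per-symbol terms -p_i * log2(p_i) with p_i = f_i/54:
  p = 17/54 = 0.314815: log2(p) = -1.667425, -p*log2(p) = 0.524930
  p = 13/54 = 0.240741: log2(p) = -2.054448, -p*log2(p) = 0.494589
  p = 10/54 = 0.185185: log2(p) = -2.432959, -p*log2(p) = 0.450548
  p = 14/54 = 0.259259: log2(p) = -1.947533, -p*log2(p) = 0.504916
H = 0.524930 + 0.494589 + 0.450548 + 0.504916 = 1.974983

H = 1.975 bits/symbol


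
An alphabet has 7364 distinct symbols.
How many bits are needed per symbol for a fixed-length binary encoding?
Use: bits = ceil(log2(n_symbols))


log2(7364) = 12.8463
Bracket: 2^12 = 4096 < 7364 <= 2^13 = 8192
So ceil(log2(7364)) = 13

bits = ceil(log2(7364)) = ceil(12.8463) = 13 bits


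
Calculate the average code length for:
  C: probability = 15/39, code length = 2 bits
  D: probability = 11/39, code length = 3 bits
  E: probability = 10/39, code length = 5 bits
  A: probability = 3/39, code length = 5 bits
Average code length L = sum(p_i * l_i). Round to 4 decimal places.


Weighted contributions p_i * l_i:
  C: (15/39) * 2 = 30/39
  D: (11/39) * 3 = 33/39
  E: (10/39) * 5 = 50/39
  A: (3/39) * 5 = 15/39
Sum = (30 + 33 + 50 + 15)/39 = 128/39

L = 128/39 = 3.2821 bits/symbol


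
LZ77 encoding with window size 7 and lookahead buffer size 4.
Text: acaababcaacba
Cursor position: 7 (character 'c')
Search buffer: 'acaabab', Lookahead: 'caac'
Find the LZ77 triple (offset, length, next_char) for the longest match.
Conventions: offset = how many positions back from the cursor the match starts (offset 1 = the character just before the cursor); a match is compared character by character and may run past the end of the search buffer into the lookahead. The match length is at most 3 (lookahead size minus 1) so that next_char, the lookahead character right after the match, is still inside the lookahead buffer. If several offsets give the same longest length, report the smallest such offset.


Try each offset into the search buffer:
  offset=1 (pos 6, char 'b'): match length 0
  offset=2 (pos 5, char 'a'): match length 0
  offset=3 (pos 4, char 'b'): match length 0
  offset=4 (pos 3, char 'a'): match length 0
  offset=5 (pos 2, char 'a'): match length 0
  offset=6 (pos 1, char 'c'): match length 3
  offset=7 (pos 0, char 'a'): match length 0
Longest match has length 3 at offset 6.
next_char = character at position 7 + 3 = 10 -> 'c'

Best match: offset=6, length=3 (matching 'caa' starting at position 1)
LZ77 triple: (6, 3, 'c')


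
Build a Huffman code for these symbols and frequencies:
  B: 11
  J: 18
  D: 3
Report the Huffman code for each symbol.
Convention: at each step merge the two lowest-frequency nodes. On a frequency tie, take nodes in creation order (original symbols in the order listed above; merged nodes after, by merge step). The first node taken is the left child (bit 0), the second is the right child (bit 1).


Huffman tree construction:
Step 1: Merge D(3) + B(11) = 14
Step 2: Merge (D+B)(14) + J(18) = 32
Read each symbol's code off the tree from the root (left child = 0, right child = 1).

Codes:
  B: 01 (length 2)
  J: 1 (length 1)
  D: 00 (length 2)
Average code length: 46/32 = 1.4375 bits/symbol


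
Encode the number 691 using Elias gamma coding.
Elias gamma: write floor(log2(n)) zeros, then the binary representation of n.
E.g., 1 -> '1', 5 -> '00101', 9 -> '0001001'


num_bits = floor(log2(691)) + 1 = 10
leading_zeros = num_bits - 1 = 9
binary(691) = 1010110011

Elias gamma(691) = '000000000' + '1010110011' = 0000000001010110011 (19 bits)


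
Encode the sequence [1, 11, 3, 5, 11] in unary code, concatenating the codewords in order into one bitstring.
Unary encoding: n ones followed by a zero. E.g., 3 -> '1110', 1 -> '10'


Encode each number as n ones followed by a terminating 0:
  1 -> 10 (2 bits)
  11 -> 111111111110 (12 bits)
  3 -> 1110 (4 bits)
  5 -> 111110 (6 bits)
  11 -> 111111111110 (12 bits)
Total length = 2 + 12 + 4 + 6 + 12 = 36 bits.

Unary([1, 11, 3, 5, 11]) = 101111111111101110111110111111111110 (36 bits)


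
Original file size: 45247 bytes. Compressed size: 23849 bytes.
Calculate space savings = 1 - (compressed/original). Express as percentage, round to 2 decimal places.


ratio = compressed/original = 23849/45247 = 0.527085
savings = 1 - ratio = 1 - 0.527085 = 0.472915
as a percentage: 0.472915 * 100 = 47.29%

Space savings = 1 - 23849/45247 = 47.29%


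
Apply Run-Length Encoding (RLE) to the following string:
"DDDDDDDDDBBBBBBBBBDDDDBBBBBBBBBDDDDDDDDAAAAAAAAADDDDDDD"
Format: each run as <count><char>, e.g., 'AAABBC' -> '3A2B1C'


Scanning runs left to right:
  i=0: run of 'D' x 9 -> '9D'
  i=9: run of 'B' x 9 -> '9B'
  i=18: run of 'D' x 4 -> '4D'
  i=22: run of 'B' x 9 -> '9B'
  i=31: run of 'D' x 8 -> '8D'
  i=39: run of 'A' x 9 -> '9A'
  i=48: run of 'D' x 7 -> '7D'

RLE = 9D9B4D9B8D9A7D


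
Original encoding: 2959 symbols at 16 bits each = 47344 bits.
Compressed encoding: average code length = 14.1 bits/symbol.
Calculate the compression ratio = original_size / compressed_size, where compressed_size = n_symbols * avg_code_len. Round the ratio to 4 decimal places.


original_size = n_symbols * orig_bits = 2959 * 16 = 47344 bits
compressed_size = n_symbols * avg_code_len = 2959 * 14.1 = 41721.9 bits
ratio = original_size / compressed_size = 47344 / 41721.9 = 1.1348

Compression ratio = 1.1348


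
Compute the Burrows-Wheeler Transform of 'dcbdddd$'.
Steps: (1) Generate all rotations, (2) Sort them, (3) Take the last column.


Rotations (sorted):
  0: $dcbdddd -> last char: d
  1: bdddd$dc -> last char: c
  2: cbdddd$d -> last char: d
  3: d$dcbddd -> last char: d
  4: dcbdddd$ -> last char: $
  5: dd$dcbdd -> last char: d
  6: ddd$dcbd -> last char: d
  7: dddd$dcb -> last char: b


BWT = dcdd$ddb


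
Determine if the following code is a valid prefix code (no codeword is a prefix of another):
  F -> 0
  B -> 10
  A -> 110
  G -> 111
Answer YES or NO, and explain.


Checking each pair (does one codeword prefix another?):
  F='0' vs B='10': no prefix
  F='0' vs A='110': no prefix
  F='0' vs G='111': no prefix
  B='10' vs F='0': no prefix
  B='10' vs A='110': no prefix
  B='10' vs G='111': no prefix
  A='110' vs F='0': no prefix
  A='110' vs B='10': no prefix
  A='110' vs G='111': no prefix
  G='111' vs F='0': no prefix
  G='111' vs B='10': no prefix
  G='111' vs A='110': no prefix
No violation found over all pairs.

YES -- this is a valid prefix code. No codeword is a prefix of any other codeword.


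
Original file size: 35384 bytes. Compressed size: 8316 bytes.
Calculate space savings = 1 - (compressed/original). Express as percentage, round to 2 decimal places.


ratio = compressed/original = 8316/35384 = 0.235021
savings = 1 - ratio = 1 - 0.235021 = 0.764979
as a percentage: 0.764979 * 100 = 76.5%

Space savings = 1 - 8316/35384 = 76.5%


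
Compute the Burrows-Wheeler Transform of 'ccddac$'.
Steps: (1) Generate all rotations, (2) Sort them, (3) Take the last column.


Rotations (sorted):
  0: $ccddac -> last char: c
  1: ac$ccdd -> last char: d
  2: c$ccdda -> last char: a
  3: ccddac$ -> last char: $
  4: cddac$c -> last char: c
  5: dac$ccd -> last char: d
  6: ddac$cc -> last char: c


BWT = cda$cdc


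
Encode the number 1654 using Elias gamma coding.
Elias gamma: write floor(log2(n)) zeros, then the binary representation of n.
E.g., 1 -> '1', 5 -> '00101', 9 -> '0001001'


num_bits = floor(log2(1654)) + 1 = 11
leading_zeros = num_bits - 1 = 10
binary(1654) = 11001110110

Elias gamma(1654) = '0000000000' + '11001110110' = 000000000011001110110 (21 bits)


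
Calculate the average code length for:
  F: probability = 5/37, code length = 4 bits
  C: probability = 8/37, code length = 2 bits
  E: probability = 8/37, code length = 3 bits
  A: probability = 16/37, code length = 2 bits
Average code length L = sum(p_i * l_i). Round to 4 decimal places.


Weighted contributions p_i * l_i:
  F: (5/37) * 4 = 20/37
  C: (8/37) * 2 = 16/37
  E: (8/37) * 3 = 24/37
  A: (16/37) * 2 = 32/37
Sum = (20 + 16 + 24 + 32)/37 = 92/37

L = 92/37 = 2.4865 bits/symbol


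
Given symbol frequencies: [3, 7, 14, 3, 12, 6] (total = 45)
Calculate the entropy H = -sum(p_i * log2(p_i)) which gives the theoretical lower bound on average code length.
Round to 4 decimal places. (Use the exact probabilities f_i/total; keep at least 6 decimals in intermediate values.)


Per-symbol terms -p_i * log2(p_i) with p_i = f_i/45:
  p = 3/45 = 0.066667: log2(p) = -3.906891, -p*log2(p) = 0.260459
  p = 7/45 = 0.155556: log2(p) = -2.684498, -p*log2(p) = 0.417589
  p = 14/45 = 0.311111: log2(p) = -1.684498, -p*log2(p) = 0.524066
  p = 3/45 = 0.066667: log2(p) = -3.906891, -p*log2(p) = 0.260459
  p = 12/45 = 0.266667: log2(p) = -1.906891, -p*log2(p) = 0.508504
  p = 6/45 = 0.133333: log2(p) = -2.906891, -p*log2(p) = 0.387585
H = 0.260459 + 0.417589 + 0.524066 + 0.260459 + 0.508504 + 0.387585 = 2.358662

H = 2.3587 bits/symbol


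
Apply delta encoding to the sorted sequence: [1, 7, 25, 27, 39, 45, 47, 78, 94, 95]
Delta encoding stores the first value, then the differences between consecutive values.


First value: 1
Deltas:
  7 - 1 = 6
  25 - 7 = 18
  27 - 25 = 2
  39 - 27 = 12
  45 - 39 = 6
  47 - 45 = 2
  78 - 47 = 31
  94 - 78 = 16
  95 - 94 = 1


Delta encoded: [1, 6, 18, 2, 12, 6, 2, 31, 16, 1]


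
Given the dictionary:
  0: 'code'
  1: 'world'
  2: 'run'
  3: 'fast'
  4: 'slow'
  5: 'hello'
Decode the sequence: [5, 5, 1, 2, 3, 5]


Look up each index in the dictionary:
  5 -> 'hello'
  5 -> 'hello'
  1 -> 'world'
  2 -> 'run'
  3 -> 'fast'
  5 -> 'hello'

Decoded: "hello hello world run fast hello"


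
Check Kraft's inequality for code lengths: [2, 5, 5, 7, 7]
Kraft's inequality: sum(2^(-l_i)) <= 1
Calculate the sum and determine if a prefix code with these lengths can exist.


Sum = 2^(-2) + 2^(-5) + 2^(-5) + 2^(-7) + 2^(-7)
    = 0.25 + 0.03125 + 0.03125 + 0.0078125 + 0.0078125
    = 42/128 = 0.328125
Since 0.328125 <= 1, Kraft's inequality IS satisfied.
A prefix code with these lengths CAN exist.

Kraft sum = 0.328125. Satisfied.


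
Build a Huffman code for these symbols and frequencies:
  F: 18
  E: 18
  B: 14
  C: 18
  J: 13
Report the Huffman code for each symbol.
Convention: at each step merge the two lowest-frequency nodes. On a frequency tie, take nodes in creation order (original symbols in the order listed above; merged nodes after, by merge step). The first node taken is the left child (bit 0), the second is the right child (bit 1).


Huffman tree construction:
Step 1: Merge J(13) + B(14) = 27
Step 2: Merge F(18) + E(18) = 36
Step 3: Merge C(18) + (J+B)(27) = 45
Step 4: Merge (F+E)(36) + (C+(J+B))(45) = 81
Read each symbol's code off the tree from the root (left child = 0, right child = 1).

Codes:
  F: 00 (length 2)
  E: 01 (length 2)
  B: 111 (length 3)
  C: 10 (length 2)
  J: 110 (length 3)
Average code length: 189/81 = 2.3333 bits/symbol


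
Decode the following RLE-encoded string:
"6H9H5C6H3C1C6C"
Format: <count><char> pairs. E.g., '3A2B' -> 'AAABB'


Expanding each <count><char> pair:
  6H -> 'HHHHHH'
  9H -> 'HHHHHHHHH'
  5C -> 'CCCCC'
  6H -> 'HHHHHH'
  3C -> 'CCC'
  1C -> 'C'
  6C -> 'CCCCCC'

Decoded = HHHHHHHHHHHHHHHCCCCCHHHHHHCCCCCCCCCC


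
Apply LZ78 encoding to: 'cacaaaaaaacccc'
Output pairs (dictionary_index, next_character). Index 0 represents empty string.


LZ78 encoding steps:
Dictionary: {0: ''}
Step 1: w='' (idx 0), next='c' -> output (0, 'c'), add 'c' as idx 1
Step 2: w='' (idx 0), next='a' -> output (0, 'a'), add 'a' as idx 2
Step 3: w='c' (idx 1), next='a' -> output (1, 'a'), add 'ca' as idx 3
Step 4: w='a' (idx 2), next='a' -> output (2, 'a'), add 'aa' as idx 4
Step 5: w='aa' (idx 4), next='a' -> output (4, 'a'), add 'aaa' as idx 5
Step 6: w='a' (idx 2), next='c' -> output (2, 'c'), add 'ac' as idx 6
Step 7: w='c' (idx 1), next='c' -> output (1, 'c'), add 'cc' as idx 7
Step 8: w='c' (idx 1), end of input -> output (1, '')


Encoded: [(0, 'c'), (0, 'a'), (1, 'a'), (2, 'a'), (4, 'a'), (2, 'c'), (1, 'c'), (1, '')]


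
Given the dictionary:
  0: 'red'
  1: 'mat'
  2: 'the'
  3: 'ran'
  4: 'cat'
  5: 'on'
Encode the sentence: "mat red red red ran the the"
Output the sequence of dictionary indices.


Look up each word in the dictionary:
  'mat' -> 1
  'red' -> 0
  'red' -> 0
  'red' -> 0
  'ran' -> 3
  'the' -> 2
  'the' -> 2

Encoded: [1, 0, 0, 0, 3, 2, 2]


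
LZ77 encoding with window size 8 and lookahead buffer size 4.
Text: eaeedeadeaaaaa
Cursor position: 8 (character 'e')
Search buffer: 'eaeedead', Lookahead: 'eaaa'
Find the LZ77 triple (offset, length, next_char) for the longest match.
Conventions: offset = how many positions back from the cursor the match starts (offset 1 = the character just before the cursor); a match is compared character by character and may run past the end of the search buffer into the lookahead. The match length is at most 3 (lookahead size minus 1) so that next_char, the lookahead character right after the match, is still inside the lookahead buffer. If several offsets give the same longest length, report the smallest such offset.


Try each offset into the search buffer:
  offset=1 (pos 7, char 'd'): match length 0
  offset=2 (pos 6, char 'a'): match length 0
  offset=3 (pos 5, char 'e'): match length 2
  offset=4 (pos 4, char 'd'): match length 0
  offset=5 (pos 3, char 'e'): match length 1
  offset=6 (pos 2, char 'e'): match length 1
  offset=7 (pos 1, char 'a'): match length 0
  offset=8 (pos 0, char 'e'): match length 2
Longest match has length 2, found at offsets 3, 8; take the smallest, offset 3.
next_char = character at position 8 + 2 = 10 -> 'a'

Best match: offset=3, length=2 (matching 'ea' starting at position 5)
LZ77 triple: (3, 2, 'a')


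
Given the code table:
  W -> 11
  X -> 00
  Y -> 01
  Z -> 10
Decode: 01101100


Decoding:
01 -> Y
10 -> Z
11 -> W
00 -> X


Result: YZWX


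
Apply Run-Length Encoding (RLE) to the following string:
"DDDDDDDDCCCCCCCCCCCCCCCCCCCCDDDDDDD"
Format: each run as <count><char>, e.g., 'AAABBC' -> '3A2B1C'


Scanning runs left to right:
  i=0: run of 'D' x 8 -> '8D'
  i=8: run of 'C' x 20 -> '20C'
  i=28: run of 'D' x 7 -> '7D'

RLE = 8D20C7D


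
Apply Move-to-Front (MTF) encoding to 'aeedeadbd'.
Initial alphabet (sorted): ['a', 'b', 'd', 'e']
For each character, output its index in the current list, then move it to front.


MTF encoding:
'a': index 0 in ['a', 'b', 'd', 'e'] -> ['a', 'b', 'd', 'e']
'e': index 3 in ['a', 'b', 'd', 'e'] -> ['e', 'a', 'b', 'd']
'e': index 0 in ['e', 'a', 'b', 'd'] -> ['e', 'a', 'b', 'd']
'd': index 3 in ['e', 'a', 'b', 'd'] -> ['d', 'e', 'a', 'b']
'e': index 1 in ['d', 'e', 'a', 'b'] -> ['e', 'd', 'a', 'b']
'a': index 2 in ['e', 'd', 'a', 'b'] -> ['a', 'e', 'd', 'b']
'd': index 2 in ['a', 'e', 'd', 'b'] -> ['d', 'a', 'e', 'b']
'b': index 3 in ['d', 'a', 'e', 'b'] -> ['b', 'd', 'a', 'e']
'd': index 1 in ['b', 'd', 'a', 'e'] -> ['d', 'b', 'a', 'e']


Output: [0, 3, 0, 3, 1, 2, 2, 3, 1]


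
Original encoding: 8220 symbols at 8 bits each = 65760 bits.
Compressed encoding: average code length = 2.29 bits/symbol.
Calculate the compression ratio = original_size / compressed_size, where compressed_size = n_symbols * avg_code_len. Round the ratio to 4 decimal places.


original_size = n_symbols * orig_bits = 8220 * 8 = 65760 bits
compressed_size = n_symbols * avg_code_len = 8220 * 2.29 = 18823.8 bits
ratio = original_size / compressed_size = 65760 / 18823.8 = 3.4934

Compression ratio = 3.4934


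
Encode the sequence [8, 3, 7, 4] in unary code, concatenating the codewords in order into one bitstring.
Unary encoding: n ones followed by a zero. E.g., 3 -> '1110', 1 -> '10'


Encode each number as n ones followed by a terminating 0:
  8 -> 111111110 (9 bits)
  3 -> 1110 (4 bits)
  7 -> 11111110 (8 bits)
  4 -> 11110 (5 bits)
Total length = 9 + 4 + 8 + 5 = 26 bits.

Unary([8, 3, 7, 4]) = 11111111011101111111011110 (26 bits)


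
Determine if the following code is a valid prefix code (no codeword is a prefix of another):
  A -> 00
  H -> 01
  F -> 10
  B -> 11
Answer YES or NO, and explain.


Checking each pair (does one codeword prefix another?):
  A='00' vs H='01': no prefix
  A='00' vs F='10': no prefix
  A='00' vs B='11': no prefix
  H='01' vs A='00': no prefix
  H='01' vs F='10': no prefix
  H='01' vs B='11': no prefix
  F='10' vs A='00': no prefix
  F='10' vs H='01': no prefix
  F='10' vs B='11': no prefix
  B='11' vs A='00': no prefix
  B='11' vs H='01': no prefix
  B='11' vs F='10': no prefix
No violation found over all pairs.

YES -- this is a valid prefix code. No codeword is a prefix of any other codeword.


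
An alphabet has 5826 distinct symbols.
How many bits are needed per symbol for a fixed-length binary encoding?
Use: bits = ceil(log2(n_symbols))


log2(5826) = 12.5083
Bracket: 2^12 = 4096 < 5826 <= 2^13 = 8192
So ceil(log2(5826)) = 13

bits = ceil(log2(5826)) = ceil(12.5083) = 13 bits


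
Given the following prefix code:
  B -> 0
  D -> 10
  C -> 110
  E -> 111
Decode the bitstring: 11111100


Decoding step by step:
Bits 111 -> E
Bits 111 -> E
Bits 0 -> B
Bits 0 -> B


Decoded message: EEBB


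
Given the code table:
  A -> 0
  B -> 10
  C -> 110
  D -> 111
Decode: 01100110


Decoding:
0 -> A
110 -> C
0 -> A
110 -> C


Result: ACAC


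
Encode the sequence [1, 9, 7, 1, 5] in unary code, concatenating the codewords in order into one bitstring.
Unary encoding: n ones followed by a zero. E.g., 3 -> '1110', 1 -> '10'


Encode each number as n ones followed by a terminating 0:
  1 -> 10 (2 bits)
  9 -> 1111111110 (10 bits)
  7 -> 11111110 (8 bits)
  1 -> 10 (2 bits)
  5 -> 111110 (6 bits)
Total length = 2 + 10 + 8 + 2 + 6 = 28 bits.

Unary([1, 9, 7, 1, 5]) = 1011111111101111111010111110 (28 bits)


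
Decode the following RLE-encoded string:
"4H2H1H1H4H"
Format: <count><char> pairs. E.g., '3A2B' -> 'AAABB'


Expanding each <count><char> pair:
  4H -> 'HHHH'
  2H -> 'HH'
  1H -> 'H'
  1H -> 'H'
  4H -> 'HHHH'

Decoded = HHHHHHHHHHHH


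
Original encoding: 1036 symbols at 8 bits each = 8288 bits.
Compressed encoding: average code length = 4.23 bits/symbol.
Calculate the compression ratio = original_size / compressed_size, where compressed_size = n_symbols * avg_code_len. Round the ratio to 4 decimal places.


original_size = n_symbols * orig_bits = 1036 * 8 = 8288 bits
compressed_size = n_symbols * avg_code_len = 1036 * 4.23 = 4382.28 bits
ratio = original_size / compressed_size = 8288 / 4382.28 = 1.8913

Compression ratio = 1.8913


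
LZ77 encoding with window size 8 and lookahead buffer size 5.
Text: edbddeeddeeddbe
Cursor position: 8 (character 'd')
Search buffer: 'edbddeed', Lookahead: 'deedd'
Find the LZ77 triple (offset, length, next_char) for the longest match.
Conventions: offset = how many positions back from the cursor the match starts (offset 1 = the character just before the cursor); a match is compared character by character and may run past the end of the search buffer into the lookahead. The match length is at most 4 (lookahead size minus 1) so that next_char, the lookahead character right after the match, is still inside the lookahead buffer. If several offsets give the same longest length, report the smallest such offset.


Try each offset into the search buffer:
  offset=1 (pos 7, char 'd'): match length 1
  offset=2 (pos 6, char 'e'): match length 0
  offset=3 (pos 5, char 'e'): match length 0
  offset=4 (pos 4, char 'd'): match length 4
  offset=5 (pos 3, char 'd'): match length 1
  offset=6 (pos 2, char 'b'): match length 0
  offset=7 (pos 1, char 'd'): match length 1
  offset=8 (pos 0, char 'e'): match length 0
Longest match has length 4 at offset 4.
next_char = character at position 8 + 4 = 12 -> 'd'

Best match: offset=4, length=4 (matching 'deed' starting at position 4)
LZ77 triple: (4, 4, 'd')
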